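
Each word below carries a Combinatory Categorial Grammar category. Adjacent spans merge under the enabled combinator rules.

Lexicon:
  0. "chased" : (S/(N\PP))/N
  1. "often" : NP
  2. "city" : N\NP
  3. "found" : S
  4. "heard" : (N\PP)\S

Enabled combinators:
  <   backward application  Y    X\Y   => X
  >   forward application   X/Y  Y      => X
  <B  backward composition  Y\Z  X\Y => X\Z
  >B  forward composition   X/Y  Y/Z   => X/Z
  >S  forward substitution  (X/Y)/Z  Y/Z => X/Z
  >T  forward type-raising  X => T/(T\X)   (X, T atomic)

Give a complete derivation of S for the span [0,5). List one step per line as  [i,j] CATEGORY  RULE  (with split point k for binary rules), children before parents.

[0,1] (S/(N\PP))/N  lex  "chased"
[1,2] NP  lex  "often"
[1,2] N/(N\NP)  >T
[2,3] N\NP  lex  "city"
[1,3] N  >  k=2
[0,3] S/(N\PP)  >  k=1
[3,4] S  lex  "found"
[4,5] (N\PP)\S  lex  "heard"
[3,5] N\PP  <  k=4
[0,5] S  >  k=3

[0,5] S   >
  [0,3] S/(N\PP)   >
    [0,1] "chased" : (S/(N\PP))/N
    [1,3] N   >
      [1,2] N/(N\NP)   >T
        [1,2] "often" : NP
      [2,3] "city" : N\NP
  [3,5] N\PP   <
    [3,4] "found" : S
    [4,5] "heard" : (N\PP)\S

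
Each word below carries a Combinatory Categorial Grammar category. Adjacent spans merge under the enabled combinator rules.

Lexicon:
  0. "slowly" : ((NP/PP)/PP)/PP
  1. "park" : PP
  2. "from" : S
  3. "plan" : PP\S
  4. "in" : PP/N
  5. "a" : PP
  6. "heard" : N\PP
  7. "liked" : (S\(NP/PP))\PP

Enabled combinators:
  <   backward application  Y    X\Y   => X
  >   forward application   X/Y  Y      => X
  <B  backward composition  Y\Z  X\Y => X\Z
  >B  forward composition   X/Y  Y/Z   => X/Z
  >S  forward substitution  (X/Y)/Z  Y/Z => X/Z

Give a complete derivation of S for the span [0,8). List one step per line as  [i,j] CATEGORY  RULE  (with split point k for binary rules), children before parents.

[0,8] S   <
  [0,4] NP/PP   >
    [0,2] (NP/PP)/PP   >
      [0,1] "slowly" : ((NP/PP)/PP)/PP
      [1,2] "park" : PP
    [2,4] PP   <
      [2,3] "from" : S
      [3,4] "plan" : PP\S
  [4,8] S\(NP/PP)   <
    [4,7] PP   >
      [4,5] "in" : PP/N
      [5,7] N   <
        [5,6] "a" : PP
        [6,7] "heard" : N\PP
    [7,8] "liked" : (S\(NP/PP))\PP

[0,1] ((NP/PP)/PP)/PP  lex  "slowly"
[1,2] PP  lex  "park"
[0,2] (NP/PP)/PP  >  k=1
[2,3] S  lex  "from"
[3,4] PP\S  lex  "plan"
[2,4] PP  <  k=3
[0,4] NP/PP  >  k=2
[4,5] PP/N  lex  "in"
[5,6] PP  lex  "a"
[6,7] N\PP  lex  "heard"
[5,7] N  <  k=6
[4,7] PP  >  k=5
[7,8] (S\(NP/PP))\PP  lex  "liked"
[4,8] S\(NP/PP)  <  k=7
[0,8] S  <  k=4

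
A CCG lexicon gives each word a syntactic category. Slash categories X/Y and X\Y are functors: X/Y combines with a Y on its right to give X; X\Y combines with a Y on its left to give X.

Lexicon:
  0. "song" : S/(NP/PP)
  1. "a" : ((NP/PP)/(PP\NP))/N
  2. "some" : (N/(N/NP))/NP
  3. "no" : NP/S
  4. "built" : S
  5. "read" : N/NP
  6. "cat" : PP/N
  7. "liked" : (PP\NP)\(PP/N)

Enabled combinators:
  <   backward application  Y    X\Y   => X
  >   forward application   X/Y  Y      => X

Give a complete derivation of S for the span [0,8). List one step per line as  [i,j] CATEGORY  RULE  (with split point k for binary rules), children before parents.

[0,1] S/(NP/PP)  lex  "song"
[1,2] ((NP/PP)/(PP\NP))/N  lex  "a"
[2,3] (N/(N/NP))/NP  lex  "some"
[3,4] NP/S  lex  "no"
[4,5] S  lex  "built"
[3,5] NP  >  k=4
[2,5] N/(N/NP)  >  k=3
[5,6] N/NP  lex  "read"
[2,6] N  >  k=5
[1,6] (NP/PP)/(PP\NP)  >  k=2
[6,7] PP/N  lex  "cat"
[7,8] (PP\NP)\(PP/N)  lex  "liked"
[6,8] PP\NP  <  k=7
[1,8] NP/PP  >  k=6
[0,8] S  >  k=1

[0,8] S   >
  [0,1] "song" : S/(NP/PP)
  [1,8] NP/PP   >
    [1,6] (NP/PP)/(PP\NP)   >
      [1,2] "a" : ((NP/PP)/(PP\NP))/N
      [2,6] N   >
        [2,5] N/(N/NP)   >
          [2,3] "some" : (N/(N/NP))/NP
          [3,5] NP   >
            [3,4] "no" : NP/S
            [4,5] "built" : S
        [5,6] "read" : N/NP
    [6,8] PP\NP   <
      [6,7] "cat" : PP/N
      [7,8] "liked" : (PP\NP)\(PP/N)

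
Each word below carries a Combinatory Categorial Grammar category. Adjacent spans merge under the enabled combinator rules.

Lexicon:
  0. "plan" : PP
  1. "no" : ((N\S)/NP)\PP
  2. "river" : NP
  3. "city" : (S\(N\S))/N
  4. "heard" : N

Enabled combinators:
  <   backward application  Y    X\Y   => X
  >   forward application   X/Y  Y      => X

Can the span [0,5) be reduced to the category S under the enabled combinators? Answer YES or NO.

[0,5] S   <
  [0,3] N\S   >
    [0,2] (N\S)/NP   <
      [0,1] "plan" : PP
      [1,2] "no" : ((N\S)/NP)\PP
    [2,3] "river" : NP
  [3,5] S\(N\S)   >
    [3,4] "city" : (S\(N\S))/N
    [4,5] "heard" : N

YES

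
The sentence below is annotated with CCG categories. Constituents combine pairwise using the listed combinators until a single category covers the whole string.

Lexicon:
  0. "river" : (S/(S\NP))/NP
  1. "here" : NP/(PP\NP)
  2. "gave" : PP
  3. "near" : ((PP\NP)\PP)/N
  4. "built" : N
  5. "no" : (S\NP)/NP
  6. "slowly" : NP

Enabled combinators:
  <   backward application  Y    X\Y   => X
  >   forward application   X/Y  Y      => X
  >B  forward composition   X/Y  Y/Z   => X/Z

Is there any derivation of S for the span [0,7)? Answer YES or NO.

[0,7] S   >
  [0,5] S/(S\NP)   >
    [0,1] "river" : (S/(S\NP))/NP
    [1,5] NP   >
      [1,2] "here" : NP/(PP\NP)
      [2,5] PP\NP   <
        [2,3] "gave" : PP
        [3,5] (PP\NP)\PP   >
          [3,4] "near" : ((PP\NP)\PP)/N
          [4,5] "built" : N
  [5,7] S\NP   >
    [5,6] "no" : (S\NP)/NP
    [6,7] "slowly" : NP

YES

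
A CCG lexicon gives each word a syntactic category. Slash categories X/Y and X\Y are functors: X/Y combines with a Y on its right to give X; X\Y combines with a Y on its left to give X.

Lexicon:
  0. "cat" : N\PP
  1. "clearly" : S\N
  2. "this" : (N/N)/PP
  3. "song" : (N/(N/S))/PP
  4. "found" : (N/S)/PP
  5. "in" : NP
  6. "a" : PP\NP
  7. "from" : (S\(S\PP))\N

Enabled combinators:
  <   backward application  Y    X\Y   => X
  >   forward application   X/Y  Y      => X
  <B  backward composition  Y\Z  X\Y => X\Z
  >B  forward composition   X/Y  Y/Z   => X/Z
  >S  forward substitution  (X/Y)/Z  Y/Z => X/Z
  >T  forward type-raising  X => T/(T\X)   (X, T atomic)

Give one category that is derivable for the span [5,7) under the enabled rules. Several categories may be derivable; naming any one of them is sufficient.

[0,8] S   <
  [0,2] S\PP   <B
    [0,1] "cat" : N\PP
    [1,2] "clearly" : S\N
  [2,8] S\(S\PP)   <
    [2,7] N   >
      [2,5] N/PP   >S
        [2,3] "this" : (N/N)/PP
        [3,5] N/PP   >S
          [3,4] "song" : (N/(N/S))/PP
          [4,5] "found" : (N/S)/PP
      [5,7] PP   >
        [5,6] PP/(PP\NP)   >T
          [5,6] "in" : NP
        [6,7] "a" : PP\NP
    [7,8] "from" : (S\(S\PP))\N

PP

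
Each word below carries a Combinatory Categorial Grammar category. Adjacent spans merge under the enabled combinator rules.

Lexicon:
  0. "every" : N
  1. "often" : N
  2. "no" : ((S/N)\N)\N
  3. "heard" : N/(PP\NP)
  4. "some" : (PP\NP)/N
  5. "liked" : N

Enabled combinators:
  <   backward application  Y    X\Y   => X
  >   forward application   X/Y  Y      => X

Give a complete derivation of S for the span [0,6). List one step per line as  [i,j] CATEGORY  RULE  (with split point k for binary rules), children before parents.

[0,1] N  lex  "every"
[1,2] N  lex  "often"
[2,3] ((S/N)\N)\N  lex  "no"
[1,3] (S/N)\N  <  k=2
[0,3] S/N  <  k=1
[3,4] N/(PP\NP)  lex  "heard"
[4,5] (PP\NP)/N  lex  "some"
[5,6] N  lex  "liked"
[4,6] PP\NP  >  k=5
[3,6] N  >  k=4
[0,6] S  >  k=3

[0,6] S   >
  [0,3] S/N   <
    [0,1] "every" : N
    [1,3] (S/N)\N   <
      [1,2] "often" : N
      [2,3] "no" : ((S/N)\N)\N
  [3,6] N   >
    [3,4] "heard" : N/(PP\NP)
    [4,6] PP\NP   >
      [4,5] "some" : (PP\NP)/N
      [5,6] "liked" : N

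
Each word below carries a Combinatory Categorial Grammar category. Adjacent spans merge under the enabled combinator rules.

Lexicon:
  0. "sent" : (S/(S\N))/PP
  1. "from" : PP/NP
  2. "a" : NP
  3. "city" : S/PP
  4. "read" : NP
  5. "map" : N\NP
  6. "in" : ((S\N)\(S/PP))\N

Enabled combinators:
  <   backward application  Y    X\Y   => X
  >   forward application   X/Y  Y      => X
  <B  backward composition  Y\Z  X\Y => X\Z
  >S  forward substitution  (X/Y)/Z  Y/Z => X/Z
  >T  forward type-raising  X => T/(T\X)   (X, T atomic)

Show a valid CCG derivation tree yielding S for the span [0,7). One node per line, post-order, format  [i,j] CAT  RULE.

[0,7] S   >
  [0,3] S/(S\N)   >
    [0,1] "sent" : (S/(S\N))/PP
    [1,3] PP   >
      [1,2] "from" : PP/NP
      [2,3] "a" : NP
  [3,7] S\N   <
    [3,4] "city" : S/PP
    [4,7] (S\N)\(S/PP)   <
      [4,6] N   >
        [4,5] N/(N\NP)   >T
          [4,5] "read" : NP
        [5,6] "map" : N\NP
      [6,7] "in" : ((S\N)\(S/PP))\N

[0,1] (S/(S\N))/PP  lex  "sent"
[1,2] PP/NP  lex  "from"
[2,3] NP  lex  "a"
[1,3] PP  >  k=2
[0,3] S/(S\N)  >  k=1
[3,4] S/PP  lex  "city"
[4,5] NP  lex  "read"
[4,5] N/(N\NP)  >T
[5,6] N\NP  lex  "map"
[4,6] N  >  k=5
[6,7] ((S\N)\(S/PP))\N  lex  "in"
[4,7] (S\N)\(S/PP)  <  k=6
[3,7] S\N  <  k=4
[0,7] S  >  k=3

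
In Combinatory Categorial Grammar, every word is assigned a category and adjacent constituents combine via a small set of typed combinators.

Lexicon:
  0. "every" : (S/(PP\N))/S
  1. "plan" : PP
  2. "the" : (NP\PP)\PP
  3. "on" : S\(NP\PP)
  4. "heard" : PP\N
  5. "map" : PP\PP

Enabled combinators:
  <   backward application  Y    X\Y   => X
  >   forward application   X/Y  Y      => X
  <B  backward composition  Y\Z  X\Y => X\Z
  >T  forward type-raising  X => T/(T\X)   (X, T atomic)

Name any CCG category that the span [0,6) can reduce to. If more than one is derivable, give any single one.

S

[0,6] S   >
  [0,4] S/(PP\N)   >
    [0,1] "every" : (S/(PP\N))/S
    [1,4] S   <
      [1,2] "plan" : PP
      [2,4] S\PP   <B
        [2,3] "the" : (NP\PP)\PP
        [3,4] "on" : S\(NP\PP)
  [4,6] PP\N   <B
    [4,5] "heard" : PP\N
    [5,6] "map" : PP\PP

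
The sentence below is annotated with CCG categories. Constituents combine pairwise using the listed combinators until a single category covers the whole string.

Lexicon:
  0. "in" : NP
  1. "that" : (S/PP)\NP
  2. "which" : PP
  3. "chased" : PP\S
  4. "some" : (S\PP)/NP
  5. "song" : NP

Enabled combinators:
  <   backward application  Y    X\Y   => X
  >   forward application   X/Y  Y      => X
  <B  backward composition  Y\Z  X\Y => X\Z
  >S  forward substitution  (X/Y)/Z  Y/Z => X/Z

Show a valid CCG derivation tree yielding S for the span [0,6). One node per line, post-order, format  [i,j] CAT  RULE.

[0,1] NP  lex  "in"
[1,2] (S/PP)\NP  lex  "that"
[0,2] S/PP  <  k=1
[2,3] PP  lex  "which"
[0,3] S  >  k=2
[3,4] PP\S  lex  "chased"
[0,4] PP  <  k=3
[4,5] (S\PP)/NP  lex  "some"
[5,6] NP  lex  "song"
[4,6] S\PP  >  k=5
[0,6] S  <  k=4

[0,6] S   <
  [0,4] PP   <
    [0,3] S   >
      [0,2] S/PP   <
        [0,1] "in" : NP
        [1,2] "that" : (S/PP)\NP
      [2,3] "which" : PP
    [3,4] "chased" : PP\S
  [4,6] S\PP   >
    [4,5] "some" : (S\PP)/NP
    [5,6] "song" : NP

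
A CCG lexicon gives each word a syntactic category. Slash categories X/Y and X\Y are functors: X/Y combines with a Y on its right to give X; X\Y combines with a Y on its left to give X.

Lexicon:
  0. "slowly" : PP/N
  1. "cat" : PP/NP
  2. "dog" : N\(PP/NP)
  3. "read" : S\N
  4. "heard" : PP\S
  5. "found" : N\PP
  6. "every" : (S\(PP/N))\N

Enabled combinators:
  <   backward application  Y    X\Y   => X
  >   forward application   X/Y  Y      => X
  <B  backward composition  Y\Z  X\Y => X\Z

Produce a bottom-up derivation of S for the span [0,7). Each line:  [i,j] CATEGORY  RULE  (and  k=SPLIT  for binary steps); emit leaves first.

[0,7] S   <
  [0,1] "slowly" : PP/N
  [1,7] S\(PP/N)   <
    [1,6] N   <
      [1,5] PP   <
        [1,4] S   <
          [1,3] N   <
            [1,2] "cat" : PP/NP
            [2,3] "dog" : N\(PP/NP)
          [3,4] "read" : S\N
        [4,5] "heard" : PP\S
      [5,6] "found" : N\PP
    [6,7] "every" : (S\(PP/N))\N

[0,1] PP/N  lex  "slowly"
[1,2] PP/NP  lex  "cat"
[2,3] N\(PP/NP)  lex  "dog"
[1,3] N  <  k=2
[3,4] S\N  lex  "read"
[1,4] S  <  k=3
[4,5] PP\S  lex  "heard"
[1,5] PP  <  k=4
[5,6] N\PP  lex  "found"
[1,6] N  <  k=5
[6,7] (S\(PP/N))\N  lex  "every"
[1,7] S\(PP/N)  <  k=6
[0,7] S  <  k=1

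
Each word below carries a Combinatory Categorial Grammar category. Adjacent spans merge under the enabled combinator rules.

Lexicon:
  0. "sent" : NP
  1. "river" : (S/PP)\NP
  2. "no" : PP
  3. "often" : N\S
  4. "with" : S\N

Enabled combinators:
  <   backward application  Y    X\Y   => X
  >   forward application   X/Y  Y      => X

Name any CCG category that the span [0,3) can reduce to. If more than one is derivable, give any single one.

[0,5] S   <
  [0,4] N   <
    [0,3] S   >
      [0,2] S/PP   <
        [0,1] "sent" : NP
        [1,2] "river" : (S/PP)\NP
      [2,3] "no" : PP
    [3,4] "often" : N\S
  [4,5] "with" : S\N

S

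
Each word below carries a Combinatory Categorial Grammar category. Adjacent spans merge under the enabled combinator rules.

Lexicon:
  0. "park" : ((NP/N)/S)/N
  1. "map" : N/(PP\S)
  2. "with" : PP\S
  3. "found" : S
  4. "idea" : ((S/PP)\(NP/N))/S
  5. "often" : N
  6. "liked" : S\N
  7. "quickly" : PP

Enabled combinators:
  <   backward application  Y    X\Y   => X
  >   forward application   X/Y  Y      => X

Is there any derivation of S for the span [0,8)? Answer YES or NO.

[0,8] S   >
  [0,7] S/PP   <
    [0,4] NP/N   >
      [0,3] (NP/N)/S   >
        [0,1] "park" : ((NP/N)/S)/N
        [1,3] N   >
          [1,2] "map" : N/(PP\S)
          [2,3] "with" : PP\S
      [3,4] "found" : S
    [4,7] (S/PP)\(NP/N)   >
      [4,5] "idea" : ((S/PP)\(NP/N))/S
      [5,7] S   <
        [5,6] "often" : N
        [6,7] "liked" : S\N
  [7,8] "quickly" : PP

YES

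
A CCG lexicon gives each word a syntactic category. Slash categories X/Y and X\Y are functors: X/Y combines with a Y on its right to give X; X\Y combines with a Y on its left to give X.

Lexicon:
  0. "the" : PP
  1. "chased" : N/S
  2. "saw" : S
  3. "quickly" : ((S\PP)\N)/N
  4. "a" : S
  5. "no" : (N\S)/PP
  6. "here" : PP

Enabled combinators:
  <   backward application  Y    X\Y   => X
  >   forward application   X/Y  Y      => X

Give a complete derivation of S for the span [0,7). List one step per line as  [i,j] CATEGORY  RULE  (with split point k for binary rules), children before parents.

[0,1] PP  lex  "the"
[1,2] N/S  lex  "chased"
[2,3] S  lex  "saw"
[1,3] N  >  k=2
[3,4] ((S\PP)\N)/N  lex  "quickly"
[4,5] S  lex  "a"
[5,6] (N\S)/PP  lex  "no"
[6,7] PP  lex  "here"
[5,7] N\S  >  k=6
[4,7] N  <  k=5
[3,7] (S\PP)\N  >  k=4
[1,7] S\PP  <  k=3
[0,7] S  <  k=1

[0,7] S   <
  [0,1] "the" : PP
  [1,7] S\PP   <
    [1,3] N   >
      [1,2] "chased" : N/S
      [2,3] "saw" : S
    [3,7] (S\PP)\N   >
      [3,4] "quickly" : ((S\PP)\N)/N
      [4,7] N   <
        [4,5] "a" : S
        [5,7] N\S   >
          [5,6] "no" : (N\S)/PP
          [6,7] "here" : PP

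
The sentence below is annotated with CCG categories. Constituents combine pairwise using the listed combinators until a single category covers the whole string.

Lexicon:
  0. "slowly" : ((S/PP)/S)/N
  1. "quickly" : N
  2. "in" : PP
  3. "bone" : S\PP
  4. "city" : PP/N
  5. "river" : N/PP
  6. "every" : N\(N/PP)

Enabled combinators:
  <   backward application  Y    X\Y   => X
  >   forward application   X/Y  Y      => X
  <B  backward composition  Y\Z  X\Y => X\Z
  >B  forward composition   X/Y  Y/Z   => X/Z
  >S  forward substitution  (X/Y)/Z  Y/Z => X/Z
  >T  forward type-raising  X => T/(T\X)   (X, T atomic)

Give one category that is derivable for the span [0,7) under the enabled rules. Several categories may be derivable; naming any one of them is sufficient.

S

[0,7] S   >
  [0,4] S/PP   >
    [0,2] (S/PP)/S   >
      [0,1] "slowly" : ((S/PP)/S)/N
      [1,2] "quickly" : N
    [2,4] S   >
      [2,3] S/(S\PP)   >T
        [2,3] "in" : PP
      [3,4] "bone" : S\PP
  [4,7] PP   >
    [4,5] "city" : PP/N
    [5,7] N   <
      [5,6] "river" : N/PP
      [6,7] "every" : N\(N/PP)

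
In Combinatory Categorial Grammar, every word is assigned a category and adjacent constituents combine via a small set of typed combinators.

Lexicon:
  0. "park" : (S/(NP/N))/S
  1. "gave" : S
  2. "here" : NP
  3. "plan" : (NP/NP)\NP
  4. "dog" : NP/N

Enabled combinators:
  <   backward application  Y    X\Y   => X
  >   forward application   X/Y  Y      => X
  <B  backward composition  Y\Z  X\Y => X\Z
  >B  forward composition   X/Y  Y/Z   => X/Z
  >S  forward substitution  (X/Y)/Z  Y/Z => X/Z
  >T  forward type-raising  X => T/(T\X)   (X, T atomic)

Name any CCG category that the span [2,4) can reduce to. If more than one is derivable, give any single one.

[0,5] S   >
  [0,2] S/(NP/N)   >
    [0,1] "park" : (S/(NP/N))/S
    [1,2] "gave" : S
  [2,5] NP/N   >B
    [2,4] NP/NP   <
      [2,3] "here" : NP
      [3,4] "plan" : (NP/NP)\NP
    [4,5] "dog" : NP/N

NP/NP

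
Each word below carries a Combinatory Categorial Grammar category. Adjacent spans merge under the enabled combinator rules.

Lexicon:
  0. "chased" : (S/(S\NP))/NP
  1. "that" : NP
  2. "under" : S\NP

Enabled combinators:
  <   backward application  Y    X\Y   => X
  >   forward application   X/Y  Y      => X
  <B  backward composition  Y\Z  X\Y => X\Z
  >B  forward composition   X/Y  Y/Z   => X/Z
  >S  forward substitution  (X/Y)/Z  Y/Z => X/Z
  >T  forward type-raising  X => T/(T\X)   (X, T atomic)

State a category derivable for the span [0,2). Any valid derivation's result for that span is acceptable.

[0,3] S   >
  [0,2] S/(S\NP)   >
    [0,1] "chased" : (S/(S\NP))/NP
    [1,2] "that" : NP
  [2,3] "under" : S\NP

S/(S\NP)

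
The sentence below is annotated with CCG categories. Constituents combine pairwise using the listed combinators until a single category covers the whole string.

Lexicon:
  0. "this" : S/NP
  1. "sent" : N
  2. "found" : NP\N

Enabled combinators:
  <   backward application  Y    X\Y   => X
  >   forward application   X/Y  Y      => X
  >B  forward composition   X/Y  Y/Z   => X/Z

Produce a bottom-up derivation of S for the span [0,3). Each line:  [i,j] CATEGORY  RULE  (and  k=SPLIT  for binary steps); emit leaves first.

[0,1] S/NP  lex  "this"
[1,2] N  lex  "sent"
[2,3] NP\N  lex  "found"
[1,3] NP  <  k=2
[0,3] S  >  k=1

[0,3] S   >
  [0,1] "this" : S/NP
  [1,3] NP   <
    [1,2] "sent" : N
    [2,3] "found" : NP\N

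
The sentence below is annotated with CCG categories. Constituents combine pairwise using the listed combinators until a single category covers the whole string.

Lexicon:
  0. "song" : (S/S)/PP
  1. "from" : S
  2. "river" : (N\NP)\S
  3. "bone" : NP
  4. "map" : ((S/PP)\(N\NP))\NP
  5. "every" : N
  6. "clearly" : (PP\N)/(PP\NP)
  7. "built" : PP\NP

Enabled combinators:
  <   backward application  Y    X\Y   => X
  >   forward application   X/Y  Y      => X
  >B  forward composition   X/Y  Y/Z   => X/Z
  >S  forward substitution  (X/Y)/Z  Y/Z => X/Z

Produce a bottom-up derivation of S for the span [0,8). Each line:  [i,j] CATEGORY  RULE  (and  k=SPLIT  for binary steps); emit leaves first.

[0,1] (S/S)/PP  lex  "song"
[1,2] S  lex  "from"
[2,3] (N\NP)\S  lex  "river"
[1,3] N\NP  <  k=2
[3,4] NP  lex  "bone"
[4,5] ((S/PP)\(N\NP))\NP  lex  "map"
[3,5] (S/PP)\(N\NP)  <  k=4
[1,5] S/PP  <  k=3
[0,5] S/PP  >S  k=1
[5,6] N  lex  "every"
[6,7] (PP\N)/(PP\NP)  lex  "clearly"
[7,8] PP\NP  lex  "built"
[6,8] PP\N  >  k=7
[5,8] PP  <  k=6
[0,8] S  >  k=5

[0,8] S   >
  [0,5] S/PP   >S
    [0,1] "song" : (S/S)/PP
    [1,5] S/PP   <
      [1,3] N\NP   <
        [1,2] "from" : S
        [2,3] "river" : (N\NP)\S
      [3,5] (S/PP)\(N\NP)   <
        [3,4] "bone" : NP
        [4,5] "map" : ((S/PP)\(N\NP))\NP
  [5,8] PP   <
    [5,6] "every" : N
    [6,8] PP\N   >
      [6,7] "clearly" : (PP\N)/(PP\NP)
      [7,8] "built" : PP\NP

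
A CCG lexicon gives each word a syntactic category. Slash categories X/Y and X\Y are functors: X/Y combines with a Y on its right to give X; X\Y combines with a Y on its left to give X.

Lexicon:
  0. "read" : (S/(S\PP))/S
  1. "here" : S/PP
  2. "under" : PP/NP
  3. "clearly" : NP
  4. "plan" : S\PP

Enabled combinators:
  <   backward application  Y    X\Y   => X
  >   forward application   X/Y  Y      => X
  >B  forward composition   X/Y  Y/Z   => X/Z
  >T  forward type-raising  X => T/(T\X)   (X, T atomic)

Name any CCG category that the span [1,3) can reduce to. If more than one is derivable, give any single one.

S/NP

[0,5] S   >
  [0,4] S/(S\PP)   >
    [0,1] "read" : (S/(S\PP))/S
    [1,4] S   >
      [1,3] S/NP   >B
        [1,2] "here" : S/PP
        [2,3] "under" : PP/NP
      [3,4] "clearly" : NP
  [4,5] "plan" : S\PP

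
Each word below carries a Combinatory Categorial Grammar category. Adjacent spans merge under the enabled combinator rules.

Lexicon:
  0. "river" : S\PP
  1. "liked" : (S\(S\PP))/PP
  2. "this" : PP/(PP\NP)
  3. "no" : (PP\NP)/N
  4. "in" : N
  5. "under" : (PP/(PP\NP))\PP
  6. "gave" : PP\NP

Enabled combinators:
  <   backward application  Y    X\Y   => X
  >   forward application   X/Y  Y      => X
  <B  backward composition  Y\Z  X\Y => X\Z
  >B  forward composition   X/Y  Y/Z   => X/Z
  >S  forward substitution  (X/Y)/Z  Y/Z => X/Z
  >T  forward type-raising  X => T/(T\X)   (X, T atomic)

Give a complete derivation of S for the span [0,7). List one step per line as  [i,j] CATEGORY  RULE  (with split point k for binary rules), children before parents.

[0,1] S\PP  lex  "river"
[1,2] (S\(S\PP))/PP  lex  "liked"
[2,3] PP/(PP\NP)  lex  "this"
[3,4] (PP\NP)/N  lex  "no"
[4,5] N  lex  "in"
[3,5] PP\NP  >  k=4
[2,5] PP  >  k=3
[5,6] (PP/(PP\NP))\PP  lex  "under"
[2,6] PP/(PP\NP)  <  k=5
[6,7] PP\NP  lex  "gave"
[2,7] PP  >  k=6
[1,7] S\(S\PP)  >  k=2
[0,7] S  <  k=1

[0,7] S   <
  [0,1] "river" : S\PP
  [1,7] S\(S\PP)   >
    [1,2] "liked" : (S\(S\PP))/PP
    [2,7] PP   >
      [2,6] PP/(PP\NP)   <
        [2,5] PP   >
          [2,3] "this" : PP/(PP\NP)
          [3,5] PP\NP   >
            [3,4] "no" : (PP\NP)/N
            [4,5] "in" : N
        [5,6] "under" : (PP/(PP\NP))\PP
      [6,7] "gave" : PP\NP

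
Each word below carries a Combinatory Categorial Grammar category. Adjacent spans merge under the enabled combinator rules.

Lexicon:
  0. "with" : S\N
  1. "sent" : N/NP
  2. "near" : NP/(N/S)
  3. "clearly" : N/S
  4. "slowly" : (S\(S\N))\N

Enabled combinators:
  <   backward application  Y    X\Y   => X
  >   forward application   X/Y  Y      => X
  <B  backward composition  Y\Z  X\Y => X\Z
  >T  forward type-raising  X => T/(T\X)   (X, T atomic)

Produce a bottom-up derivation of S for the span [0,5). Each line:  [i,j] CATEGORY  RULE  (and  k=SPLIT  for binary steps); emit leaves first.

[0,5] S   <
  [0,1] "with" : S\N
  [1,5] S\(S\N)   <
    [1,4] N   >
      [1,2] "sent" : N/NP
      [2,4] NP   >
        [2,3] "near" : NP/(N/S)
        [3,4] "clearly" : N/S
    [4,5] "slowly" : (S\(S\N))\N

[0,1] S\N  lex  "with"
[1,2] N/NP  lex  "sent"
[2,3] NP/(N/S)  lex  "near"
[3,4] N/S  lex  "clearly"
[2,4] NP  >  k=3
[1,4] N  >  k=2
[4,5] (S\(S\N))\N  lex  "slowly"
[1,5] S\(S\N)  <  k=4
[0,5] S  <  k=1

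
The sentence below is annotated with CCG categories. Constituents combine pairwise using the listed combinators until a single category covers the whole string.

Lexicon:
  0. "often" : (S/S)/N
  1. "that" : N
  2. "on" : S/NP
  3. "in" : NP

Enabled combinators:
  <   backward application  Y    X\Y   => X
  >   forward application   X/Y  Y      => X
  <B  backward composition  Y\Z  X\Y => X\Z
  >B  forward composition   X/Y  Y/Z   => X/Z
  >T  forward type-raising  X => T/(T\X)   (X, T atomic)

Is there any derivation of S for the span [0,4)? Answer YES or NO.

YES

[0,4] S   >
  [0,3] S/NP   >B
    [0,2] S/S   >
      [0,1] "often" : (S/S)/N
      [1,2] "that" : N
    [2,3] "on" : S/NP
  [3,4] "in" : NP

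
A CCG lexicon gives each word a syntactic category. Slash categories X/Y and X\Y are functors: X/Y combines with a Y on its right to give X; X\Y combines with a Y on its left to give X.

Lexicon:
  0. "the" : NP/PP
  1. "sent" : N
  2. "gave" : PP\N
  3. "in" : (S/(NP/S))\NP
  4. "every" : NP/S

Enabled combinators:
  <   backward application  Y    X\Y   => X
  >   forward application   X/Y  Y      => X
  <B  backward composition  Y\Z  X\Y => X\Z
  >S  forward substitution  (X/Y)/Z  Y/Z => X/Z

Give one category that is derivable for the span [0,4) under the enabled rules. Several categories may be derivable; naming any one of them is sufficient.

S/(NP/S)

[0,5] S   >
  [0,4] S/(NP/S)   <
    [0,3] NP   >
      [0,1] "the" : NP/PP
      [1,3] PP   <
        [1,2] "sent" : N
        [2,3] "gave" : PP\N
    [3,4] "in" : (S/(NP/S))\NP
  [4,5] "every" : NP/S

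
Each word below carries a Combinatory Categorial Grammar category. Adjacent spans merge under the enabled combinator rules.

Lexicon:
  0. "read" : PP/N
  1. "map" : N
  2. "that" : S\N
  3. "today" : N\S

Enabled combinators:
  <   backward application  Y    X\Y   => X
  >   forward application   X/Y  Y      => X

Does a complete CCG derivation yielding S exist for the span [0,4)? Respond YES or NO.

NO

PP/N N S\N N\S
CKY chart[0,4] = {PP}; S ∉ chart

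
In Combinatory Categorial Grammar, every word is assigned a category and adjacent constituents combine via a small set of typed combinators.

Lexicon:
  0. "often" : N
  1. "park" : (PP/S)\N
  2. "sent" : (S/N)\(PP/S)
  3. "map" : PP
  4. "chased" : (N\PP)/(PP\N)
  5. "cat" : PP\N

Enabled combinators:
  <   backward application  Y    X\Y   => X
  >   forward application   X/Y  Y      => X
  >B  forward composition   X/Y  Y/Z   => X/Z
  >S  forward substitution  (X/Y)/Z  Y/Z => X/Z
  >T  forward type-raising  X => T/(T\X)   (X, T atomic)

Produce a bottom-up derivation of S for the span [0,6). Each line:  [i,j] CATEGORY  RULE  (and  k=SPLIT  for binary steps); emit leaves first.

[0,6] S   >
  [0,3] S/N   <
    [0,2] PP/S   <
      [0,1] "often" : N
      [1,2] "park" : (PP/S)\N
    [2,3] "sent" : (S/N)\(PP/S)
  [3,6] N   <
    [3,4] "map" : PP
    [4,6] N\PP   >
      [4,5] "chased" : (N\PP)/(PP\N)
      [5,6] "cat" : PP\N

[0,1] N  lex  "often"
[1,2] (PP/S)\N  lex  "park"
[0,2] PP/S  <  k=1
[2,3] (S/N)\(PP/S)  lex  "sent"
[0,3] S/N  <  k=2
[3,4] PP  lex  "map"
[4,5] (N\PP)/(PP\N)  lex  "chased"
[5,6] PP\N  lex  "cat"
[4,6] N\PP  >  k=5
[3,6] N  <  k=4
[0,6] S  >  k=3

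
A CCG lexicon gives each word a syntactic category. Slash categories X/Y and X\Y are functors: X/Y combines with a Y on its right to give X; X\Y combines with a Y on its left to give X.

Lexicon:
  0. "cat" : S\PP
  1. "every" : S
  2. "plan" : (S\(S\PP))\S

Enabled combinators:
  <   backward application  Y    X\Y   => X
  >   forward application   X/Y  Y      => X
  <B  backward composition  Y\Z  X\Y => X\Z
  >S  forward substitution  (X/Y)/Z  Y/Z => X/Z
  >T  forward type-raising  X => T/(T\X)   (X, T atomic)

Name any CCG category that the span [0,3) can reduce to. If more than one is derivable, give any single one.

S

[0,3] S   <
  [0,1] "cat" : S\PP
  [1,3] S\(S\PP)   <
    [1,2] "every" : S
    [2,3] "plan" : (S\(S\PP))\S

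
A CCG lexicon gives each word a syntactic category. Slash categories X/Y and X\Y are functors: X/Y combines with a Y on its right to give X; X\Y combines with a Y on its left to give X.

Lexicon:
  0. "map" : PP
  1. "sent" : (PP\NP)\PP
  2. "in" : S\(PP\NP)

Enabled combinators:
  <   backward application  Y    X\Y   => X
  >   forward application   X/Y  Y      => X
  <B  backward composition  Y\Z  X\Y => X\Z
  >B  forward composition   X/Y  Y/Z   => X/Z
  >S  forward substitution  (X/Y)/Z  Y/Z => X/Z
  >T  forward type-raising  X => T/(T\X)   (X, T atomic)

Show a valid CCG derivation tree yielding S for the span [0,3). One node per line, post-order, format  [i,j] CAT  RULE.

[0,1] PP  lex  "map"
[1,2] (PP\NP)\PP  lex  "sent"
[0,2] PP\NP  <  k=1
[2,3] S\(PP\NP)  lex  "in"
[0,3] S  <  k=2

[0,3] S   <
  [0,2] PP\NP   <
    [0,1] "map" : PP
    [1,2] "sent" : (PP\NP)\PP
  [2,3] "in" : S\(PP\NP)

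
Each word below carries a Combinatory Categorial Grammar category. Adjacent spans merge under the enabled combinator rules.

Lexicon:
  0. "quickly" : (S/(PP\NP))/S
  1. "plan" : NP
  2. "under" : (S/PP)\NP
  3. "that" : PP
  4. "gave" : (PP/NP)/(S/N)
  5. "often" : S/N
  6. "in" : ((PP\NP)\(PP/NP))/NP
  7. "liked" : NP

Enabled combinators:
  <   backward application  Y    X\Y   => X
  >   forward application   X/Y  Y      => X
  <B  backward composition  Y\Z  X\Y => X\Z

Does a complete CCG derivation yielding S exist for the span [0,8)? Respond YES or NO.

[0,8] S   >
  [0,4] S/(PP\NP)   >
    [0,1] "quickly" : (S/(PP\NP))/S
    [1,4] S   >
      [1,3] S/PP   <
        [1,2] "plan" : NP
        [2,3] "under" : (S/PP)\NP
      [3,4] "that" : PP
  [4,8] PP\NP   <
    [4,6] PP/NP   >
      [4,5] "gave" : (PP/NP)/(S/N)
      [5,6] "often" : S/N
    [6,8] (PP\NP)\(PP/NP)   >
      [6,7] "in" : ((PP\NP)\(PP/NP))/NP
      [7,8] "liked" : NP

YES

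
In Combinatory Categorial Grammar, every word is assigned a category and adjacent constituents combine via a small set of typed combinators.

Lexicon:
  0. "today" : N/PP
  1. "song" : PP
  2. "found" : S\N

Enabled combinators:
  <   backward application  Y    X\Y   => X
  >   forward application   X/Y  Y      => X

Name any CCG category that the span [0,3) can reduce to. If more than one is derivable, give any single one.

S

[0,3] S   <
  [0,2] N   >
    [0,1] "today" : N/PP
    [1,2] "song" : PP
  [2,3] "found" : S\N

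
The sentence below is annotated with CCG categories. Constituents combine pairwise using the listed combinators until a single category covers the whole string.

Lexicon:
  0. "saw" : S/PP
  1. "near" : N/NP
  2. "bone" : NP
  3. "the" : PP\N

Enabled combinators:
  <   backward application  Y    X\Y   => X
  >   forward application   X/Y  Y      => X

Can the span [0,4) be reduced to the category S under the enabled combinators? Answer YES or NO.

[0,4] S   >
  [0,1] "saw" : S/PP
  [1,4] PP   <
    [1,3] N   >
      [1,2] "near" : N/NP
      [2,3] "bone" : NP
    [3,4] "the" : PP\N

YES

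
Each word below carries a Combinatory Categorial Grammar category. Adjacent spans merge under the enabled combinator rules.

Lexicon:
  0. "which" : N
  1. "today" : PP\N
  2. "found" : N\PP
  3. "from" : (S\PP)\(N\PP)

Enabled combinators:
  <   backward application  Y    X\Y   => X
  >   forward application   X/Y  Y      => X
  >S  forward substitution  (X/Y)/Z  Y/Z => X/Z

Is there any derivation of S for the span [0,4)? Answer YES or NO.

YES

[0,4] S   <
  [0,2] PP   <
    [0,1] "which" : N
    [1,2] "today" : PP\N
  [2,4] S\PP   <
    [2,3] "found" : N\PP
    [3,4] "from" : (S\PP)\(N\PP)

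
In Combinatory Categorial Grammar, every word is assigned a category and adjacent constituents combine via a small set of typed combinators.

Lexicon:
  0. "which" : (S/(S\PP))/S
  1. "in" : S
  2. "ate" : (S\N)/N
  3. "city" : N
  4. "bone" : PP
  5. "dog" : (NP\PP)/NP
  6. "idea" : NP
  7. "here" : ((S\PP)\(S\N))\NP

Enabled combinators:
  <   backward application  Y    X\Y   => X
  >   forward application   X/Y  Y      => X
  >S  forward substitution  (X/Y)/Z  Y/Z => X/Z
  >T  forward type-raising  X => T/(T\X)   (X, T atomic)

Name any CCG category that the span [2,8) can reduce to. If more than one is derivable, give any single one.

[0,8] S   >
  [0,2] S/(S\PP)   >
    [0,1] "which" : (S/(S\PP))/S
    [1,2] "in" : S
  [2,8] S\PP   <
    [2,4] S\N   >
      [2,3] "ate" : (S\N)/N
      [3,4] "city" : N
    [4,8] (S\PP)\(S\N)   <
      [4,7] NP   <
        [4,5] "bone" : PP
        [5,7] NP\PP   >
          [5,6] "dog" : (NP\PP)/NP
          [6,7] "idea" : NP
      [7,8] "here" : ((S\PP)\(S\N))\NP

S\PP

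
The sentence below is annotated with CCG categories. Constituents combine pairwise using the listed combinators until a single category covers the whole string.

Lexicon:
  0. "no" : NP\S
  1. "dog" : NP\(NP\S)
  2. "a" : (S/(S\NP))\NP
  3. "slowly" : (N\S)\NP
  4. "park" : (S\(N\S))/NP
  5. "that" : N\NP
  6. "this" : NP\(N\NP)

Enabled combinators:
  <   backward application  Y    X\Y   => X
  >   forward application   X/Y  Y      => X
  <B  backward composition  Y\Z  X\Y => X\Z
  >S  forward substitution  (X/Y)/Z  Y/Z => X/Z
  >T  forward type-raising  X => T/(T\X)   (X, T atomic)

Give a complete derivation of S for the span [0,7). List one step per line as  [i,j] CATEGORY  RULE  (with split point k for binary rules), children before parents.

[0,1] NP\S  lex  "no"
[1,2] NP\(NP\S)  lex  "dog"
[0,2] NP  <  k=1
[2,3] (S/(S\NP))\NP  lex  "a"
[0,3] S/(S\NP)  <  k=2
[3,4] (N\S)\NP  lex  "slowly"
[4,5] (S\(N\S))/NP  lex  "park"
[5,6] N\NP  lex  "that"
[6,7] NP\(N\NP)  lex  "this"
[5,7] NP  <  k=6
[4,7] S\(N\S)  >  k=5
[3,7] S\NP  <B  k=4
[0,7] S  >  k=3

[0,7] S   >
  [0,3] S/(S\NP)   <
    [0,2] NP   <
      [0,1] "no" : NP\S
      [1,2] "dog" : NP\(NP\S)
    [2,3] "a" : (S/(S\NP))\NP
  [3,7] S\NP   <B
    [3,4] "slowly" : (N\S)\NP
    [4,7] S\(N\S)   >
      [4,5] "park" : (S\(N\S))/NP
      [5,7] NP   <
        [5,6] "that" : N\NP
        [6,7] "this" : NP\(N\NP)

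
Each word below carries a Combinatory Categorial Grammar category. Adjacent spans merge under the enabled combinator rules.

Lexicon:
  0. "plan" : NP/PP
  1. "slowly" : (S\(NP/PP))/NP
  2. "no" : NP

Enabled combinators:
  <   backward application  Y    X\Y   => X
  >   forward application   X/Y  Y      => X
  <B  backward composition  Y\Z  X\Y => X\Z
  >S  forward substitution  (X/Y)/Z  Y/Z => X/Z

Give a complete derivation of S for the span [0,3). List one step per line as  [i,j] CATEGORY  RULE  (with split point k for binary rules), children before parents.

[0,3] S   <
  [0,1] "plan" : NP/PP
  [1,3] S\(NP/PP)   >
    [1,2] "slowly" : (S\(NP/PP))/NP
    [2,3] "no" : NP

[0,1] NP/PP  lex  "plan"
[1,2] (S\(NP/PP))/NP  lex  "slowly"
[2,3] NP  lex  "no"
[1,3] S\(NP/PP)  >  k=2
[0,3] S  <  k=1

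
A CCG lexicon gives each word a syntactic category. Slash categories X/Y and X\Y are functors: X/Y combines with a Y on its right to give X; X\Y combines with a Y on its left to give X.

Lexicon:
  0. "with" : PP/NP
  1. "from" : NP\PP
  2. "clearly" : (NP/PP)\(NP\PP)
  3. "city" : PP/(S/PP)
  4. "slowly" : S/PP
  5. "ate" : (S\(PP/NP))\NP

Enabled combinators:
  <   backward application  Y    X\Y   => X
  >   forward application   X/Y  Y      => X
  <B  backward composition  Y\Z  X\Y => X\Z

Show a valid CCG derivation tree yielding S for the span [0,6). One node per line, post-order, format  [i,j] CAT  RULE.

[0,1] PP/NP  lex  "with"
[1,2] NP\PP  lex  "from"
[2,3] (NP/PP)\(NP\PP)  lex  "clearly"
[1,3] NP/PP  <  k=2
[3,4] PP/(S/PP)  lex  "city"
[4,5] S/PP  lex  "slowly"
[3,5] PP  >  k=4
[1,5] NP  >  k=3
[5,6] (S\(PP/NP))\NP  lex  "ate"
[1,6] S\(PP/NP)  <  k=5
[0,6] S  <  k=1

[0,6] S   <
  [0,1] "with" : PP/NP
  [1,6] S\(PP/NP)   <
    [1,5] NP   >
      [1,3] NP/PP   <
        [1,2] "from" : NP\PP
        [2,3] "clearly" : (NP/PP)\(NP\PP)
      [3,5] PP   >
        [3,4] "city" : PP/(S/PP)
        [4,5] "slowly" : S/PP
    [5,6] "ate" : (S\(PP/NP))\NP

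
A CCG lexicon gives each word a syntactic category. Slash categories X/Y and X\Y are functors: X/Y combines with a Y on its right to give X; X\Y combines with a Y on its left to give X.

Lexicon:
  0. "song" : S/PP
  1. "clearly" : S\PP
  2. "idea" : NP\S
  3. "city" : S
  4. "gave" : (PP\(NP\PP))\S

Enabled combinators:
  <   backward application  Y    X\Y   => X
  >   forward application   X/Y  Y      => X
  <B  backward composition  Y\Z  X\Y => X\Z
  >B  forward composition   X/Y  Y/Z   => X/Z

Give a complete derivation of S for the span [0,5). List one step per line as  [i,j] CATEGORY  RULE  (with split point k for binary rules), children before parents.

[0,1] S/PP  lex  "song"
[1,2] S\PP  lex  "clearly"
[2,3] NP\S  lex  "idea"
[1,3] NP\PP  <B  k=2
[3,4] S  lex  "city"
[4,5] (PP\(NP\PP))\S  lex  "gave"
[3,5] PP\(NP\PP)  <  k=4
[1,5] PP  <  k=3
[0,5] S  >  k=1

[0,5] S   >
  [0,1] "song" : S/PP
  [1,5] PP   <
    [1,3] NP\PP   <B
      [1,2] "clearly" : S\PP
      [2,3] "idea" : NP\S
    [3,5] PP\(NP\PP)   <
      [3,4] "city" : S
      [4,5] "gave" : (PP\(NP\PP))\S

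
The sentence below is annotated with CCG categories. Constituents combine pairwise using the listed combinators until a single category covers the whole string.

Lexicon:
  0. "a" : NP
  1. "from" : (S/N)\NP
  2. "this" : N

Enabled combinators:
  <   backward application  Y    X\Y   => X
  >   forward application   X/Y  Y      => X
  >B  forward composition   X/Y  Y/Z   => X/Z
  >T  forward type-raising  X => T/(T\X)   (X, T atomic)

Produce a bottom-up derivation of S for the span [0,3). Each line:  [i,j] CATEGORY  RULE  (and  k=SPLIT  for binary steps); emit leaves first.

[0,3] S   >
  [0,2] S/N   <
    [0,1] "a" : NP
    [1,2] "from" : (S/N)\NP
  [2,3] "this" : N

[0,1] NP  lex  "a"
[1,2] (S/N)\NP  lex  "from"
[0,2] S/N  <  k=1
[2,3] N  lex  "this"
[0,3] S  >  k=2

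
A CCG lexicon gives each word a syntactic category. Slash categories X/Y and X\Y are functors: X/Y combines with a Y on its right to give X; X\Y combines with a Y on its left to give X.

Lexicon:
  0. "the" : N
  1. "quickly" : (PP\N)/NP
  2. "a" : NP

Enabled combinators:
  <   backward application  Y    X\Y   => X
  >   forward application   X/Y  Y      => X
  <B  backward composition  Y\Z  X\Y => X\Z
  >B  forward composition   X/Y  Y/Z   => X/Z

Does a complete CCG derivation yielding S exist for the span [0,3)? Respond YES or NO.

NO

N (PP\N)/NP NP
CKY chart[0,3] = {PP}; S ∉ chart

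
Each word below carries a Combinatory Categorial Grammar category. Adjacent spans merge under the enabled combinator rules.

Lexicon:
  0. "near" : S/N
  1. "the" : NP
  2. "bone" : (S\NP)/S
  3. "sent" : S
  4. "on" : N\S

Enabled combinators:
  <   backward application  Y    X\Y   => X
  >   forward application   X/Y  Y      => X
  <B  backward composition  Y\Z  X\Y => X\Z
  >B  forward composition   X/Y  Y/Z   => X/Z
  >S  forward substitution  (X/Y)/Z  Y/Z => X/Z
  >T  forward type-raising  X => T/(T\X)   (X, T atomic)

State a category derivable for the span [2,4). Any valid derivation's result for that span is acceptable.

S\NP

[0,5] S   >
  [0,1] "near" : S/N
  [1,5] N   <
    [1,4] S   >
      [1,2] S/(S\NP)   >T
        [1,2] "the" : NP
      [2,4] S\NP   >
        [2,3] "bone" : (S\NP)/S
        [3,4] "sent" : S
    [4,5] "on" : N\S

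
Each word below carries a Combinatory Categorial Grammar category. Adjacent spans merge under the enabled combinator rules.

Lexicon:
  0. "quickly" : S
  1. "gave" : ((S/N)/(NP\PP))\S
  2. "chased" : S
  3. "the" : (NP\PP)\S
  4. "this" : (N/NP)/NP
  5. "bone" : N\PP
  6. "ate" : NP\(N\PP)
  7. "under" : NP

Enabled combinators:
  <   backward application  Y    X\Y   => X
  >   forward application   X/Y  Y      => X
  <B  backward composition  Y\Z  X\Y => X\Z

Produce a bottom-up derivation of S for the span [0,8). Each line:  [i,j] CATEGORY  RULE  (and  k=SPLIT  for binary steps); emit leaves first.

[0,8] S   >
  [0,4] S/N   >
    [0,2] (S/N)/(NP\PP)   <
      [0,1] "quickly" : S
      [1,2] "gave" : ((S/N)/(NP\PP))\S
    [2,4] NP\PP   <
      [2,3] "chased" : S
      [3,4] "the" : (NP\PP)\S
  [4,8] N   >
    [4,7] N/NP   >
      [4,5] "this" : (N/NP)/NP
      [5,7] NP   <
        [5,6] "bone" : N\PP
        [6,7] "ate" : NP\(N\PP)
    [7,8] "under" : NP

[0,1] S  lex  "quickly"
[1,2] ((S/N)/(NP\PP))\S  lex  "gave"
[0,2] (S/N)/(NP\PP)  <  k=1
[2,3] S  lex  "chased"
[3,4] (NP\PP)\S  lex  "the"
[2,4] NP\PP  <  k=3
[0,4] S/N  >  k=2
[4,5] (N/NP)/NP  lex  "this"
[5,6] N\PP  lex  "bone"
[6,7] NP\(N\PP)  lex  "ate"
[5,7] NP  <  k=6
[4,7] N/NP  >  k=5
[7,8] NP  lex  "under"
[4,8] N  >  k=7
[0,8] S  >  k=4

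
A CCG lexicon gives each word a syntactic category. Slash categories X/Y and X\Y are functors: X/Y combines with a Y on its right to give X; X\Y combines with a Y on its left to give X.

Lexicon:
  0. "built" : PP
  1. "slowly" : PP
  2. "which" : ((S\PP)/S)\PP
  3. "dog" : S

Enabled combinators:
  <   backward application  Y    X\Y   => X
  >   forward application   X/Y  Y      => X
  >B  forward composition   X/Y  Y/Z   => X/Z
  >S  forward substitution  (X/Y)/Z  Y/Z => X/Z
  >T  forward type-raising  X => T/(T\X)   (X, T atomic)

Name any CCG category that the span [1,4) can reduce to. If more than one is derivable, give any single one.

[0,4] S   >
  [0,1] S/(S\PP)   >T
    [0,1] "built" : PP
  [1,4] S\PP   >
    [1,3] (S\PP)/S   <
      [1,2] "slowly" : PP
      [2,3] "which" : ((S\PP)/S)\PP
    [3,4] "dog" : S

S\PP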